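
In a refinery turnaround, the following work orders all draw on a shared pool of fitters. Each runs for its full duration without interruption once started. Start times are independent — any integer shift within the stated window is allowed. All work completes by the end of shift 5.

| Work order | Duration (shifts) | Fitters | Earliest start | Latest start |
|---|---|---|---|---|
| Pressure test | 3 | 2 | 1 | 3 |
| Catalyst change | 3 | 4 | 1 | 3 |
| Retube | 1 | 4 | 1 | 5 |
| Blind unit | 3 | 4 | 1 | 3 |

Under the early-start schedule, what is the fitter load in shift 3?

At early start, shift 3 has: Pressure test, Catalyst change, Blind unit.
Demand: 2 + 4 + 4 = 10.

10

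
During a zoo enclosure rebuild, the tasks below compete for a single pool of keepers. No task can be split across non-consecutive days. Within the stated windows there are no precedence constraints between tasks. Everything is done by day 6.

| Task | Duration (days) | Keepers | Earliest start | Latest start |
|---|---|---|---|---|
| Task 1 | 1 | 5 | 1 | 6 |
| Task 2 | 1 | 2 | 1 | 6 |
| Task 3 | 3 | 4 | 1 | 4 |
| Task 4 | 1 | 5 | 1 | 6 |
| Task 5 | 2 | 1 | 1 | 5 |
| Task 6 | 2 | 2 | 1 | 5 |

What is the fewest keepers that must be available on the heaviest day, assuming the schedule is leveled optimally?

Early-start (Task 1@1, Task 2@1, Task 3@1, Task 4@1, Task 5@1, Task 6@1) gives peak 19: d1:19  d2:7  d3:4  d4:0  d5:0  d6:0.
Shift Task 2→2, Task 3→2, Task 4→5, Task 5→5, Task 6→3.
Schedule Task 1@1, Task 2@2, Task 3@2, Task 4@5, Task 5@5, Task 6@3: d1:5  d2:6  d3:6  d4:6  d5:6  d6:1 — peak 6.

6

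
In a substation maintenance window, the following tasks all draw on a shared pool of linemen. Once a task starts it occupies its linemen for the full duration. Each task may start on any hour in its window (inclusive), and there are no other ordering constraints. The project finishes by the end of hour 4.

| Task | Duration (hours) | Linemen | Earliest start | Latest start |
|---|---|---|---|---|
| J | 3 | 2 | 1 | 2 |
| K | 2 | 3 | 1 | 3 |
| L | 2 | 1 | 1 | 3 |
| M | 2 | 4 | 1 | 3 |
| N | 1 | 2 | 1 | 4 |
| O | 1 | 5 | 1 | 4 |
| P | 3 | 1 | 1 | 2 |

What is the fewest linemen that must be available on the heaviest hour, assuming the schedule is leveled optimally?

8

Early-start (J@1, K@1, L@1, M@1, N@1, O@1, P@1) gives peak 18: h1:18  h2:11  h3:3  h4:0.
Shift K→3, N→3, O→4.
Schedule J@1, K@3, L@1, M@1, N@3, O@4, P@1: h1:8  h2:8  h3:8  h4:8 — peak 8.
Total lineman-hours = 32 over 4 hours ⇒ peak ≥ ⌈32/4⌉ = 8, so 8 is optimal.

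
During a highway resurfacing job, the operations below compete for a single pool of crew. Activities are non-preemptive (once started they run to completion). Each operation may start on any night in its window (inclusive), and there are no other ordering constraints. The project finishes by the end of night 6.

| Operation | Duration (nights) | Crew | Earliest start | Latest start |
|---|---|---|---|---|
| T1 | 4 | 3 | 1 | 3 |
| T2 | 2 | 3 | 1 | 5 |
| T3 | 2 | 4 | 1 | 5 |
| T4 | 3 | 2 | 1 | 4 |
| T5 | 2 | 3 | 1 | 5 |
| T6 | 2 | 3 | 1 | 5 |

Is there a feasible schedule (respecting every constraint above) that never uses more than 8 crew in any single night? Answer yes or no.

Schedule T1@1, T2@1, T3@5, T4@1, T5@3, T6@5: n1:8  n2:8  n3:8  n4:6  n5:7  n6:7 — peak 8 ≤ 8.

yes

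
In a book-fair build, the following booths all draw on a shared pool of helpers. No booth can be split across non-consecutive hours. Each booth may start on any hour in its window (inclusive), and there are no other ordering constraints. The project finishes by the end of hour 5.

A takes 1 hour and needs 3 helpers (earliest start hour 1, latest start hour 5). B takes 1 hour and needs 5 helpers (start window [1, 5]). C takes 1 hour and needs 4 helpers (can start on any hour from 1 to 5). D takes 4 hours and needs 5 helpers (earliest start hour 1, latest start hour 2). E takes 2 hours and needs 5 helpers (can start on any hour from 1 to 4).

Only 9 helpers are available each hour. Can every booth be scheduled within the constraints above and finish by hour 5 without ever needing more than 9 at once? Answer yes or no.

no

The minimum achievable peak is 10; 9 < 10, so no feasible schedule stays within the cap.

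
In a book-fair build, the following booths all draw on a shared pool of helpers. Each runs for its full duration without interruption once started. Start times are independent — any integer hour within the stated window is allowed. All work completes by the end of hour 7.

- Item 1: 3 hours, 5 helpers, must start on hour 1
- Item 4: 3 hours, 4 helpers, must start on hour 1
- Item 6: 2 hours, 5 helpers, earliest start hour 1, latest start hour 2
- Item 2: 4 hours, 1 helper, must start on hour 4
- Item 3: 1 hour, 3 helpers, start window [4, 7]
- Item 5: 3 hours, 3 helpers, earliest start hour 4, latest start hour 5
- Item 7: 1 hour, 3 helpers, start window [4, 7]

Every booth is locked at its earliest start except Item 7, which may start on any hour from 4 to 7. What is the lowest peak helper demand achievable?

14

Item 7@4: h1:14  h2:14  h3:9  h4:10  h5:4  h6:4  h7:1 → peak 14
Item 7@5: h1:14  h2:14  h3:9  h4:7  h5:7  h6:4  h7:1 → peak 14
Item 7@6: h1:14  h2:14  h3:9  h4:7  h5:4  h6:7  h7:1 → peak 14
Item 7@7: h1:14  h2:14  h3:9  h4:7  h5:4  h6:4  h7:4 → peak 14
Best is Item 7@4, peak 14.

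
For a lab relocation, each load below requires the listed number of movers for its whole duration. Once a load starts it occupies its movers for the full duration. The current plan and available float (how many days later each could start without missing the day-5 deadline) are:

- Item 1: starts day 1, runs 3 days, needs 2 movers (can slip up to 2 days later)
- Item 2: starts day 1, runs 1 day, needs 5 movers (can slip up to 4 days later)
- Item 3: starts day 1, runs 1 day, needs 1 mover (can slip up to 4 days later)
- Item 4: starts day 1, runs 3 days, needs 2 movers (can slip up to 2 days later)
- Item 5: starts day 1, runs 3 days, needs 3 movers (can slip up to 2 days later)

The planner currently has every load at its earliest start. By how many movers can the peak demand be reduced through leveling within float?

6

Early-start peak: d1:13  d2:7  d3:7  d4:0  d5:0 ⇒ 13.
Leveled (Item 1@1, Item 2@1, Item 3@2, Item 4@2, Item 5@3): d1:7  d2:5  d3:7  d4:5  d5:3 ⇒ 7.
Reduction 13 − 7 = 6.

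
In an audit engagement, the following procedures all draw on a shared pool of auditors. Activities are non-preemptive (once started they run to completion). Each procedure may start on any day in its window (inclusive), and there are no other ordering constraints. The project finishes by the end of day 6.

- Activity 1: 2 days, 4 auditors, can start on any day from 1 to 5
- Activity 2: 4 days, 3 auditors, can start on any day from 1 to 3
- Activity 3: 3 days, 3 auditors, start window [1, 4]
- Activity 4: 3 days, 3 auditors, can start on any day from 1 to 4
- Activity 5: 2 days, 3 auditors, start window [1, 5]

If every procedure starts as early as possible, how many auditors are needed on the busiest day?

Early-start schedule: Activity 1@1, Activity 2@1, Activity 3@1, Activity 4@1, Activity 5@1.
Load per day: day 1: 16, day 2: 16, day 3: 9, day 4: 3, day 5: 0, day 6: 0.
Peak is 16.

16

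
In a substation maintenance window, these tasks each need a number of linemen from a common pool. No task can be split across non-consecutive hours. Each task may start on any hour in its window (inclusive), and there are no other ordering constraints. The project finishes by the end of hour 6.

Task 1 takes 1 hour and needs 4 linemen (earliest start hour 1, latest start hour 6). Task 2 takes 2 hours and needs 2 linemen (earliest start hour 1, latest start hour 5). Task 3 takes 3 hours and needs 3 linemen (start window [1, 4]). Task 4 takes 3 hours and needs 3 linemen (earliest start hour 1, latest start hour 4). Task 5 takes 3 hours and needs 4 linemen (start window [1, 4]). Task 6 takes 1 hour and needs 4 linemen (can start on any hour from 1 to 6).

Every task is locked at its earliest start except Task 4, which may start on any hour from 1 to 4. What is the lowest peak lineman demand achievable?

17

Task 4@1: h1:20  h2:12  h3:10  h4:0  h5:0  h6:0 → peak 20
Task 4@2: h1:17  h2:12  h3:10  h4:3  h5:0  h6:0 → peak 17
Task 4@3: h1:17  h2:9  h3:10  h4:3  h5:3  h6:0 → peak 17
Task 4@4: h1:17  h2:9  h3:7  h4:3  h5:3  h6:3 → peak 17
Best is Task 4@2, peak 17.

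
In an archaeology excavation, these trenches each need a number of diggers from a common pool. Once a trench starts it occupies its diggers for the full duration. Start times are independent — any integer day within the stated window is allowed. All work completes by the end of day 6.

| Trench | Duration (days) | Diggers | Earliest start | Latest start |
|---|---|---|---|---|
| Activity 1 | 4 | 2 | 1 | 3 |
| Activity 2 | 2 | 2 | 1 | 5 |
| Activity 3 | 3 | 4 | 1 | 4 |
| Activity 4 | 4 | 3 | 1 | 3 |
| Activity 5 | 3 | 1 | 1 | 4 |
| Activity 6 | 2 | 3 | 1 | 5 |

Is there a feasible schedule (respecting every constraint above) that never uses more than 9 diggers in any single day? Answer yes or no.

yes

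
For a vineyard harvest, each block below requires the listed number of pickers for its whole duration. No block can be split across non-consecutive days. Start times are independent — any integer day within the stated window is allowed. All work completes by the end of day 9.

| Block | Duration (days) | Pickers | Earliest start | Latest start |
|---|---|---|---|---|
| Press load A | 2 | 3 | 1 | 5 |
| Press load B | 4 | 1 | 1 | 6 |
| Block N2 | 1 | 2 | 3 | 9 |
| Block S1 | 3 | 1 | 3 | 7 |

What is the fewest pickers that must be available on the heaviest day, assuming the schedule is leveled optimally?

3

Early-start (Press load A@1, Press load B@1, Block N2@3, Block S1@3) gives peak 4: d1:4  d2:4  d3:4  d4:2  d5:1  d6:0  d7:0  d8:0  d9:0.
Shift Press load B→3, Block S1→4.
Schedule Press load A@1, Press load B@3, Block N2@3, Block S1@4: d1:3  d2:3  d3:3  d4:2  d5:2  d6:2  d7:0  d8:0  d9:0 — peak 3.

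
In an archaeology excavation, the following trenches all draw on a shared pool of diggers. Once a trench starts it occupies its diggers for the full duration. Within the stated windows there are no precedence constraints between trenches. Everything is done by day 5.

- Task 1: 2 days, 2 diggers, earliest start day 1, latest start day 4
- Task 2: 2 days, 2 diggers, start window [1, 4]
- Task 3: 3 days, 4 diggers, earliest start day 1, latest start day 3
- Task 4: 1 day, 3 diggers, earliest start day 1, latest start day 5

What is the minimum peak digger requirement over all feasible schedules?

Early-start (Task 1@1, Task 2@1, Task 3@1, Task 4@1) gives peak 11: d1:11  d2:8  d3:4  d4:0  d5:0.
Shift Task 2→2, Task 3→3.
Schedule Task 1@1, Task 2@2, Task 3@3, Task 4@1: d1:5  d2:4  d3:6  d4:4  d5:4 — peak 6.

6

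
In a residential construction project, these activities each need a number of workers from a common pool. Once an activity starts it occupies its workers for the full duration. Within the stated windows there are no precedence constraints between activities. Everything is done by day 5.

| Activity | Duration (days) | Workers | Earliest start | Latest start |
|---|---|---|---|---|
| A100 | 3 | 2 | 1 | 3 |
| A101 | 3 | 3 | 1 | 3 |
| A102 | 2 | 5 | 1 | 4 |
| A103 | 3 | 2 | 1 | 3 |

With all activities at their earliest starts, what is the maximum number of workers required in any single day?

Early-start schedule: A100@1, A101@1, A102@1, A103@1.
Load per day: day 1: 12, day 2: 12, day 3: 7, day 4: 0, day 5: 0.
Peak is 12.

12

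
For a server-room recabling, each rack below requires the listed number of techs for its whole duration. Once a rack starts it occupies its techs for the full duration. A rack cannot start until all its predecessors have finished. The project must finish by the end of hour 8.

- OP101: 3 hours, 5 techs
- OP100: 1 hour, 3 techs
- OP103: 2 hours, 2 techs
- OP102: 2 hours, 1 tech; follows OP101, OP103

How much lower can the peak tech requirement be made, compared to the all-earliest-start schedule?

Early-start peak: h1:10  h2:7  h3:5  h4:1  h5:1  h6:0  h7:0  h8:0 ⇒ 10.
Leveled (OP101@1, OP100@4, OP103@4, OP102@6): h1:5  h2:5  h3:5  h4:5  h5:2  h6:1  h7:1  h8:0 ⇒ 5.
Reduction 10 − 5 = 5.

5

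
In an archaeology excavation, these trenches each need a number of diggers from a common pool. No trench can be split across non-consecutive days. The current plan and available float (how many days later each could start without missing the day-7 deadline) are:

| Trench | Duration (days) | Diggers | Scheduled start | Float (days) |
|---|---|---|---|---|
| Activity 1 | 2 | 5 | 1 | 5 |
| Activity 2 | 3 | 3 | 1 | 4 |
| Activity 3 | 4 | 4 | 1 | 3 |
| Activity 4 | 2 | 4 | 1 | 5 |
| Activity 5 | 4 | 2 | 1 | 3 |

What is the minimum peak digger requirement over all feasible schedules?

Early-start (Activity 1@1, Activity 2@1, Activity 3@1, Activity 4@1, Activity 5@1) gives peak 18: d1:18  d2:18  d3:9  d4:6  d5:0  d6:0  d7:0.
Shift Activity 2→3, Activity 4→5, Activity 5→3.
Schedule Activity 1@1, Activity 2@3, Activity 3@1, Activity 4@5, Activity 5@3: d1:9  d2:9  d3:9  d4:9  d5:9  d6:6  d7:0 — peak 9.

9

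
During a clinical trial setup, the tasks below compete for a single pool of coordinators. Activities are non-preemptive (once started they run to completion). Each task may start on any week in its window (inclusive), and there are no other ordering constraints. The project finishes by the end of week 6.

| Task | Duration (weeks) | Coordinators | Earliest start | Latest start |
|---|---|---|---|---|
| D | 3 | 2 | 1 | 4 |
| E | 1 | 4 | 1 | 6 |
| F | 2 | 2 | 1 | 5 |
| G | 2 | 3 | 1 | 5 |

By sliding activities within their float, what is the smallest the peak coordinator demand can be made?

4

Early-start (D@1, E@1, F@1, G@1) gives peak 11: w1:11  w2:7  w3:2  w4:0  w5:0  w6:0.
Shift E→4, G→5.
Schedule D@1, E@4, F@1, G@5: w1:4  w2:4  w3:2  w4:4  w5:3  w6:3 — peak 4.
Total coordinator-weeks = 20 over 6 weeks ⇒ peak ≥ ⌈20/6⌉ = 4, so 4 is optimal.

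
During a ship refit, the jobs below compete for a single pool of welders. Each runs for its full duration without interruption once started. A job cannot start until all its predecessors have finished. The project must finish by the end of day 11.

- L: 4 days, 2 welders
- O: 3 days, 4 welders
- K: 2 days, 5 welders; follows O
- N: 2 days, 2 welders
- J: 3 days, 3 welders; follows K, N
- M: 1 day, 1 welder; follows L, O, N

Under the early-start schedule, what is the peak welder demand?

Early-start schedule: L@1, O@1, K@4, N@1, J@6, M@5.
Load per day: day 1: 8, day 2: 8, day 3: 6, day 4: 7, day 5: 6, day 6: 3, day 7: 3, day 8: 3, day 9: 0, day 10: 0, day 11: 0.
Peak is 8.

8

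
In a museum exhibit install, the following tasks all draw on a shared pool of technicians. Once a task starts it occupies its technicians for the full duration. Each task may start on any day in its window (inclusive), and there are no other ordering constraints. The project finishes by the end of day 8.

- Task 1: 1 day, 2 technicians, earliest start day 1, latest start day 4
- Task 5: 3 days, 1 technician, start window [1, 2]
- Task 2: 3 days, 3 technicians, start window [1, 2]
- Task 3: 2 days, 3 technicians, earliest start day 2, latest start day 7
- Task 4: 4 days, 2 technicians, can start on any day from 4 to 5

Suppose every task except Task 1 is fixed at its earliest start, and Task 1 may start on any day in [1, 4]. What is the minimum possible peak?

7

Task 1@1: d1:6  d2:7  d3:7  d4:2  d5:2  d6:2  d7:2  d8:0 → peak 7
Task 1@2: d1:4  d2:9  d3:7  d4:2  d5:2  d6:2  d7:2  d8:0 → peak 9
Task 1@3: d1:4  d2:7  d3:9  d4:2  d5:2  d6:2  d7:2  d8:0 → peak 9
Task 1@4: d1:4  d2:7  d3:7  d4:4  d5:2  d6:2  d7:2  d8:0 → peak 7
Best is Task 1@1, peak 7.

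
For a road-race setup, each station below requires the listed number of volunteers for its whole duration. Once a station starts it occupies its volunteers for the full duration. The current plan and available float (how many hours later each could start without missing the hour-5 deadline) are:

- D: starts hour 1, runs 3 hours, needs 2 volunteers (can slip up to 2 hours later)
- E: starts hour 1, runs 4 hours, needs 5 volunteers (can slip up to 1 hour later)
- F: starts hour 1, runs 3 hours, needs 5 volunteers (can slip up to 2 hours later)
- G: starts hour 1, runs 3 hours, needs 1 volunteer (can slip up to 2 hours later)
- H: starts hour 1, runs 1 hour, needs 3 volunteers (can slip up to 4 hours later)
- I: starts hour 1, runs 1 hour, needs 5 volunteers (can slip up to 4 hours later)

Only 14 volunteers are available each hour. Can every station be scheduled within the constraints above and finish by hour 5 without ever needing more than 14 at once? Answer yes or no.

yes

Schedule D@1, E@1, F@1, G@1, H@4, I@4: h1:13  h2:13  h3:13  h4:13  h5:0 — peak 13 ≤ 14.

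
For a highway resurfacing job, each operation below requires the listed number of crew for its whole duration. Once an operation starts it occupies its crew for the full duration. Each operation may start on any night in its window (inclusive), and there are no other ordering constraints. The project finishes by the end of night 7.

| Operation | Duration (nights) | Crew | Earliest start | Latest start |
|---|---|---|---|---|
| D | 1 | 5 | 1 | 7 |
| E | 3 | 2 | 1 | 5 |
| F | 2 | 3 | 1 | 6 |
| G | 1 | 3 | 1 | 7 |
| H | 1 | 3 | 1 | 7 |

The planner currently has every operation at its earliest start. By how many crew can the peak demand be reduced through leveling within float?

11

Early-start peak: n1:16  n2:5  n3:2  n4:0  n5:0  n6:0  n7:0 ⇒ 16.
Leveled (D@1, E@2, F@2, G@4, H@5): n1:5  n2:5  n3:5  n4:5  n5:3  n6:0  n7:0 ⇒ 5.
Reduction 16 − 5 = 11.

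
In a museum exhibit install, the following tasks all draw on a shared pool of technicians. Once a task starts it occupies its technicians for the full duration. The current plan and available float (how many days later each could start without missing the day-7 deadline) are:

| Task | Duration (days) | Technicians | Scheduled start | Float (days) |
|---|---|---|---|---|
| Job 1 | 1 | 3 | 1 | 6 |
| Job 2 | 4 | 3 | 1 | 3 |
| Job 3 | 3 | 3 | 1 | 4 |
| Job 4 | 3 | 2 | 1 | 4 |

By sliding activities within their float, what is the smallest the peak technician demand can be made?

Early-start (Job 1@1, Job 2@1, Job 3@1, Job 4@1) gives peak 11: d1:11  d2:8  d3:8  d4:3  d5:0  d6:0  d7:0.
Shift Job 3→2, Job 4→5.
Schedule Job 1@1, Job 2@1, Job 3@2, Job 4@5: d1:6  d2:6  d3:6  d4:6  d5:2  d6:2  d7:2 — peak 6.

6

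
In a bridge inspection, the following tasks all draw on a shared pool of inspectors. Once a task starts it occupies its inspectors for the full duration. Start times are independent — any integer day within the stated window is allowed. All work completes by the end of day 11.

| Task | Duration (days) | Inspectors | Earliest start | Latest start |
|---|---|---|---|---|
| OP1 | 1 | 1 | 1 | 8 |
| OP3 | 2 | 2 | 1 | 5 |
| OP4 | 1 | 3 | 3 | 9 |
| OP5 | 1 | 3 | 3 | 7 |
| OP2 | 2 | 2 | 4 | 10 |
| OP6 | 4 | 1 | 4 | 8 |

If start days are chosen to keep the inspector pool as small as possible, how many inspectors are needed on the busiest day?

Early-start (OP1@1, OP3@1, OP4@3, OP5@3, OP2@4, OP6@4) gives peak 6: d1:3  d2:2  d3:6  d4:3  d5:3  d6:1  d7:1  d8:0  d9:0  d10:0  d11:0.
Shift OP5→4, OP2→5, OP6→5.
Schedule OP1@1, OP3@1, OP4@3, OP5@4, OP2@5, OP6@5: d1:3  d2:2  d3:3  d4:3  d5:3  d6:3  d7:1  d8:1  d9:0  d10:0  d11:0 — peak 3.

3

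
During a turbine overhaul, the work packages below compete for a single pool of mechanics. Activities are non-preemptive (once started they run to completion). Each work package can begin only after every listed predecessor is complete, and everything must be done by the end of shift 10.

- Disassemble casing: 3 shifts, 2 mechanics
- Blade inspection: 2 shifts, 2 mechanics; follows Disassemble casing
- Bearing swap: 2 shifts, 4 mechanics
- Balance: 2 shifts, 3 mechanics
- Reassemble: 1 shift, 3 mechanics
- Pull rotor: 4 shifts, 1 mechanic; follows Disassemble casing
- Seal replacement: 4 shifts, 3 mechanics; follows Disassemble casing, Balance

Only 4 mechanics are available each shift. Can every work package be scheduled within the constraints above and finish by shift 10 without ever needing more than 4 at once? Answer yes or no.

Total mechanic-shifts = 43; over 10 shifts the average is 43/10 > 4, so some shift must exceed 4.

no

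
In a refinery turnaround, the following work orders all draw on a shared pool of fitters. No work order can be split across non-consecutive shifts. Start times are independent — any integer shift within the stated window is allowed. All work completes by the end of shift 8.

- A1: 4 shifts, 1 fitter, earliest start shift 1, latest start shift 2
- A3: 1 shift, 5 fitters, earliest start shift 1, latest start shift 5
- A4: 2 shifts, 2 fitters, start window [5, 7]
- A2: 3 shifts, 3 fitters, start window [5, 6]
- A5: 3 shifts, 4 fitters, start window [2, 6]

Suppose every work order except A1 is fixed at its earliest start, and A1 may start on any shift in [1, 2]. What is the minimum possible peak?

6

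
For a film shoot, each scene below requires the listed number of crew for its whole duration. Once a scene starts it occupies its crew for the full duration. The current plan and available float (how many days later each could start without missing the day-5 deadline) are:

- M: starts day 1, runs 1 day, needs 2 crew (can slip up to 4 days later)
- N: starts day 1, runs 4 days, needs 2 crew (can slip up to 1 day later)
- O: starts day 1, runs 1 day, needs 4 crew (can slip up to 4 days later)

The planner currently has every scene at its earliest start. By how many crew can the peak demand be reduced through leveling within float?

4

Early-start peak: d1:8  d2:2  d3:2  d4:2  d5:0 ⇒ 8.
Leveled (M@1, N@1, O@5): d1:4  d2:2  d3:2  d4:2  d5:4 ⇒ 4.
Reduction 8 − 4 = 4.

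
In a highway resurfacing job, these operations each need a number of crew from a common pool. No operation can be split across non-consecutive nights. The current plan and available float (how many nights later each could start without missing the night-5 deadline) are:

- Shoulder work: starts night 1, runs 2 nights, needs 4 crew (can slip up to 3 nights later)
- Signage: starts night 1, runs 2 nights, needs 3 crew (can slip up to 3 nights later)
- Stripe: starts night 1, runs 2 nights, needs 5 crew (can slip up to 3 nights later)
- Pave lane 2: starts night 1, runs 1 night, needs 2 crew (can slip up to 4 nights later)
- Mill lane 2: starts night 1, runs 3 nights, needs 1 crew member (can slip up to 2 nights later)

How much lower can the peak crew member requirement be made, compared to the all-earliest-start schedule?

8

Early-start peak: n1:15  n2:13  n3:1  n4:0  n5:0 ⇒ 15.
Leveled (Shoulder work@1, Signage@1, Stripe@3, Pave lane 2@5, Mill lane 2@3): n1:7  n2:7  n3:6  n4:6  n5:3 ⇒ 7.
Reduction 15 − 7 = 8.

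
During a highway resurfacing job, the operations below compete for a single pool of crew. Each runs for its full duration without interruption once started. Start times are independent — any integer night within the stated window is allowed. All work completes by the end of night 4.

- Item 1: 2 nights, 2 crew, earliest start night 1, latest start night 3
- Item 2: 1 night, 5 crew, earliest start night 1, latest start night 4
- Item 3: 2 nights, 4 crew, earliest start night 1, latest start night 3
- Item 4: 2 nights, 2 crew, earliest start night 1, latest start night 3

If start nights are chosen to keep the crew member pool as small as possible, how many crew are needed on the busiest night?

7

Early-start (Item 1@1, Item 2@1, Item 3@1, Item 4@1) gives peak 13: n1:13  n2:8  n3:0  n4:0.
Shift Item 3→2, Item 4→3.
Schedule Item 1@1, Item 2@1, Item 3@2, Item 4@3: n1:7  n2:6  n3:6  n4:2 — peak 7.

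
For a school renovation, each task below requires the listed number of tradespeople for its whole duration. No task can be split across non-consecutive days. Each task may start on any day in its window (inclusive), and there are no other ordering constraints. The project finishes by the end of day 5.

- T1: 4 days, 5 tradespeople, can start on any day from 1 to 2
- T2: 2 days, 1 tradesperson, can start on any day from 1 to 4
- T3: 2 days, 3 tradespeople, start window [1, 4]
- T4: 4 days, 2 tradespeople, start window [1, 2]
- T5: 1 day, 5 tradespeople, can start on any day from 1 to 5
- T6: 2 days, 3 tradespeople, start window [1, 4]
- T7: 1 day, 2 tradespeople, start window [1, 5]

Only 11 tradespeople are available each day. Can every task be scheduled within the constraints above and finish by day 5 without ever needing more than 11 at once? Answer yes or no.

Schedule T1@1, T2@1, T3@1, T4@1, T5@5, T6@3, T7@5: d1:11  d2:11  d3:10  d4:10  d5:7 — peak 11 ≤ 11.

yes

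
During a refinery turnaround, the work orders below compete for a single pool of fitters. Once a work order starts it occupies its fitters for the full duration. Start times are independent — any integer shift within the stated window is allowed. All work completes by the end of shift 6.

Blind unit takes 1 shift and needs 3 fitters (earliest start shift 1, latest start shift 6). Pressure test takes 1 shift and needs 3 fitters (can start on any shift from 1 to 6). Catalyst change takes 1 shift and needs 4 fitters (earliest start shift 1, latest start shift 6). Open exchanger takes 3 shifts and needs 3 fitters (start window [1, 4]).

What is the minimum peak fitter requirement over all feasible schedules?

Early-start (Blind unit@1, Pressure test@1, Catalyst change@1, Open exchanger@1) gives peak 13: s1:13  s2:3  s3:3  s4:0  s5:0  s6:0.
Shift Pressure test→2, Catalyst change→3, Open exchanger→4.
Schedule Blind unit@1, Pressure test@2, Catalyst change@3, Open exchanger@4: s1:3  s2:3  s3:4  s4:3  s5:3  s6:3 — peak 4.
Total fitter-shifts = 19 over 6 shifts ⇒ peak ≥ ⌈19/6⌉ = 4, so 4 is optimal.

4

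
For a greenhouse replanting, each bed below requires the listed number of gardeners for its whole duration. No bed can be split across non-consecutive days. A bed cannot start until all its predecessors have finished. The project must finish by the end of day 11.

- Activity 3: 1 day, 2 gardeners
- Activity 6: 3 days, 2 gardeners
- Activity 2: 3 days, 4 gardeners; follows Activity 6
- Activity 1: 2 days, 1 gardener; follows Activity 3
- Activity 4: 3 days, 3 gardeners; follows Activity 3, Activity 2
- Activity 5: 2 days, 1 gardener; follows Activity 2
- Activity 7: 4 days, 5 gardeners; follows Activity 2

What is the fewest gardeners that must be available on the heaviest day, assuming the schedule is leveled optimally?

Early-start (Activity 3@1, Activity 6@1, Activity 2@4, Activity 1@2, Activity 4@7, Activity 5@7, Activity 7@7) gives peak 9: d1:4  d2:3  d3:3  d4:4  d5:4  d6:4  d7:9  d8:9  d9:8  d10:5  d11:0.
Shift Activity 5→10.
Schedule Activity 3@1, Activity 6@1, Activity 2@4, Activity 1@2, Activity 4@7, Activity 5@10, Activity 7@7: d1:4  d2:3  d3:3  d4:4  d5:4  d6:4  d7:8  d8:8  d9:8  d10:6  d11:1 — peak 8.

8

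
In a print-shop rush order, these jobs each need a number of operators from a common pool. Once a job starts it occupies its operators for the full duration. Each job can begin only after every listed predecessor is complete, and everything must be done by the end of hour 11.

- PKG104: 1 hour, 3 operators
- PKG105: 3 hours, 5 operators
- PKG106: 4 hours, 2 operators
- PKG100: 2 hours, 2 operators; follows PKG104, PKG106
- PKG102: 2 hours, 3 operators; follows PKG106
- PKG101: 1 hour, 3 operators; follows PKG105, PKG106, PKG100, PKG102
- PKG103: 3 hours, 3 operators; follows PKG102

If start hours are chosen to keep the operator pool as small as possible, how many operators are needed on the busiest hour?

7

Early-start (PKG104@1, PKG105@1, PKG106@1, PKG100@5, PKG102@5, PKG101@7, PKG103@7) gives peak 10: h1:10  h2:7  h3:7  h4:2  h5:5  h6:5  h7:6  h8:3  h9:3  h10:0  h11:0.
Shift PKG105→2.
Schedule PKG104@1, PKG105@2, PKG106@1, PKG100@5, PKG102@5, PKG101@7, PKG103@7: h1:5  h2:7  h3:7  h4:7  h5:5  h6:5  h7:6  h8:3  h9:3  h10:0  h11:0 — peak 7.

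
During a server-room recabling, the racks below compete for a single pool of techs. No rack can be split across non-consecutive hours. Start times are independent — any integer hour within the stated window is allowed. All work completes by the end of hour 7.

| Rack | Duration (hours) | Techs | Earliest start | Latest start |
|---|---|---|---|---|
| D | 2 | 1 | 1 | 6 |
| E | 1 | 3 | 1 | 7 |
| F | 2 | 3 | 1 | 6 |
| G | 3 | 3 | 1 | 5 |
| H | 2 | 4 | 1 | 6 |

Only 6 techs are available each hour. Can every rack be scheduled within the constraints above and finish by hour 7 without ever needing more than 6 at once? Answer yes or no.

yes

Schedule D@1, E@1, F@2, G@3, H@6: h1:4  h2:4  h3:6  h4:3  h5:3  h6:4  h7:4 — peak 6 ≤ 6.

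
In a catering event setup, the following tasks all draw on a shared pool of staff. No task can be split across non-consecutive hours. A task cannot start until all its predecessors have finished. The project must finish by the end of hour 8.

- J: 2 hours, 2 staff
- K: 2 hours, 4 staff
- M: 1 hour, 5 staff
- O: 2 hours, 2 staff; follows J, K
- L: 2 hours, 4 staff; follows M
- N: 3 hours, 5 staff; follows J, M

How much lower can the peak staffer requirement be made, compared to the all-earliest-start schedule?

Early-start peak: h1:11  h2:10  h3:11  h4:7  h5:5  h6:0  h7:0  h8:0 ⇒ 11.
Leveled (J@1, K@1, M@3, O@4, L@4, N@6): h1:6  h2:6  h3:5  h4:6  h5:6  h6:5  h7:5  h8:5 ⇒ 6.
Reduction 11 − 6 = 5.

5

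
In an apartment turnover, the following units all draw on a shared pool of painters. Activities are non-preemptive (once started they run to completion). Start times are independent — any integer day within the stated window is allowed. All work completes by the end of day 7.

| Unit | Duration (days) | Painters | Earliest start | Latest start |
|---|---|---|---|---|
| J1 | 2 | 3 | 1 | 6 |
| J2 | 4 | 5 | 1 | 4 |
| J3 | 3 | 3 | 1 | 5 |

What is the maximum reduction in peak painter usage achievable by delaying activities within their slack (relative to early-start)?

5

Early-start peak: d1:11  d2:11  d3:8  d4:5  d5:0  d6:0  d7:0 ⇒ 11.
Leveled (J1@1, J2@4, J3@1): d1:6  d2:6  d3:3  d4:5  d5:5  d6:5  d7:5 ⇒ 6.
Reduction 11 − 6 = 5.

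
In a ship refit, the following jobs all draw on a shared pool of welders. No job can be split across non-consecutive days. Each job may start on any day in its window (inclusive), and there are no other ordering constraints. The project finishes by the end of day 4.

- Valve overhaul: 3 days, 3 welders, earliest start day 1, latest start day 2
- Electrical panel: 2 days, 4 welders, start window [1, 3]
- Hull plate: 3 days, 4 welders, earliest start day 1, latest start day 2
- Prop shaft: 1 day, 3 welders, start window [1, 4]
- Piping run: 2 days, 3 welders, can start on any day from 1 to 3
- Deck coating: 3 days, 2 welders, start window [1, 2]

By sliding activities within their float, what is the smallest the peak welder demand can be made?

Early-start (Valve overhaul@1, Electrical panel@1, Hull plate@1, Prop shaft@1, Piping run@1, Deck coating@1) gives peak 19: d1:19  d2:16  d3:9  d4:0.
Shift Prop shaft→4, Piping run→3.
Schedule Valve overhaul@1, Electrical panel@1, Hull plate@1, Prop shaft@4, Piping run@3, Deck coating@1: d1:13  d2:13  d3:12  d4:6 — peak 13.

13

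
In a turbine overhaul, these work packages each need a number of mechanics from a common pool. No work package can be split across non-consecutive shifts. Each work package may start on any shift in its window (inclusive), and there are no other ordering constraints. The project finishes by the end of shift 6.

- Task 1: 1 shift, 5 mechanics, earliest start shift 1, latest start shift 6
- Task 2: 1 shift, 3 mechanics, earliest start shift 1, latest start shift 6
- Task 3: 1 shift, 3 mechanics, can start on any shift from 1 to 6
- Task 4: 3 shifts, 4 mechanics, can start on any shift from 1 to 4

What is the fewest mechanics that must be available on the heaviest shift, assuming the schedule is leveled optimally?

Early-start (Task 1@1, Task 2@1, Task 3@1, Task 4@1) gives peak 15: s1:15  s2:4  s3:4  s4:0  s5:0  s6:0.
Shift Task 2→2, Task 3→3, Task 4→4.
Schedule Task 1@1, Task 2@2, Task 3@3, Task 4@4: s1:5  s2:3  s3:3  s4:4  s5:4  s6:4 — peak 5.

5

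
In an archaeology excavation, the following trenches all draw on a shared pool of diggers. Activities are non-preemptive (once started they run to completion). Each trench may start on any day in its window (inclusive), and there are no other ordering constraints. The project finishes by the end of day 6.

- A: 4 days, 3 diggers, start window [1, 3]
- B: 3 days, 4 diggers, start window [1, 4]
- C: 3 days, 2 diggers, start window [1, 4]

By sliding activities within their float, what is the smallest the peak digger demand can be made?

7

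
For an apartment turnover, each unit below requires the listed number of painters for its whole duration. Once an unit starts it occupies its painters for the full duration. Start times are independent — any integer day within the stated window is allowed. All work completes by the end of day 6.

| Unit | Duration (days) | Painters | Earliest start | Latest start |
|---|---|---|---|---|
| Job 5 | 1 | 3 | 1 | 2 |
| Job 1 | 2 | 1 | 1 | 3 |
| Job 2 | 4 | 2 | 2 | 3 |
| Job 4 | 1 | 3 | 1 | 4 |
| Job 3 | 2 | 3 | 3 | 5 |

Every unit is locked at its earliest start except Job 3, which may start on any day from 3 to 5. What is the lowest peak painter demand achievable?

Job 3@3: d1:7  d2:3  d3:5  d4:5  d5:2  d6:0 → peak 7
Job 3@4: d1:7  d2:3  d3:2  d4:5  d5:5  d6:0 → peak 7
Job 3@5: d1:7  d2:3  d3:2  d4:2  d5:5  d6:3 → peak 7
Best is Job 3@3, peak 7.

7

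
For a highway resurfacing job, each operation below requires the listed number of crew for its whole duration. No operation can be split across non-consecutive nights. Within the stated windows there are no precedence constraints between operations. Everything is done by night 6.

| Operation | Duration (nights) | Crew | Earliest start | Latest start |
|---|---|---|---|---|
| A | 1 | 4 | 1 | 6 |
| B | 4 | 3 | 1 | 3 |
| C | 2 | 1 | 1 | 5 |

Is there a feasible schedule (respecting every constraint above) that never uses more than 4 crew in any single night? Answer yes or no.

Schedule A@1, B@2, C@2: n1:4  n2:4  n3:4  n4:3  n5:3  n6:0 — peak 4 ≤ 4.

yes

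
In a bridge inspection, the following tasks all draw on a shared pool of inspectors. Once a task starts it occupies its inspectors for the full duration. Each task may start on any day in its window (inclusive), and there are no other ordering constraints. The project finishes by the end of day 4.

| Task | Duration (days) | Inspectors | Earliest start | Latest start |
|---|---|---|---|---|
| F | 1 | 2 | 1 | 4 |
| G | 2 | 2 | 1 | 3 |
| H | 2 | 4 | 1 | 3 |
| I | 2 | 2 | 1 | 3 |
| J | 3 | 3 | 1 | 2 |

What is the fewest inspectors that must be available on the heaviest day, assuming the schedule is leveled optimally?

7

Early-start (F@1, G@1, H@1, I@1, J@1) gives peak 13: d1:13  d2:11  d3:3  d4:0.
Shift H→3, J→2.
Schedule F@1, G@1, H@3, I@1, J@2: d1:6  d2:7  d3:7  d4:7 — peak 7.
Total inspector-days = 27 over 4 days ⇒ peak ≥ ⌈27/4⌉ = 7, so 7 is optimal.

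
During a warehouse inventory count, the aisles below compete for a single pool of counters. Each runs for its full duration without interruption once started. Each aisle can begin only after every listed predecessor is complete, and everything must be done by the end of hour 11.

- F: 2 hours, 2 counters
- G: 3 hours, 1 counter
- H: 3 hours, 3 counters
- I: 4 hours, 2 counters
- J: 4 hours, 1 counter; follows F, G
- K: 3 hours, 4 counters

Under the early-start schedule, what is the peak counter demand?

12

Early-start schedule: F@1, G@1, H@1, I@1, J@4, K@1.
Load per hour: hour 1: 12, hour 2: 12, hour 3: 10, hour 4: 3, hour 5: 1, hour 6: 1, hour 7: 1, hour 8: 0, hour 9: 0, hour 10: 0, hour 11: 0.
Peak is 12.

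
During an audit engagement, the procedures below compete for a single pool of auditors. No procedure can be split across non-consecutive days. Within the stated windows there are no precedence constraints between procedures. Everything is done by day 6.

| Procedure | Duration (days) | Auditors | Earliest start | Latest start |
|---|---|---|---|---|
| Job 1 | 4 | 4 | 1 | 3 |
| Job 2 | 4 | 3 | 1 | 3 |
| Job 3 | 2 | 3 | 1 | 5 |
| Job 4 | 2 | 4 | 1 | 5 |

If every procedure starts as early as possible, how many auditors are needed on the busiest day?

Early-start schedule: Job 1@1, Job 2@1, Job 3@1, Job 4@1.
Load per day: day 1: 14, day 2: 14, day 3: 7, day 4: 7, day 5: 0, day 6: 0.
Peak is 14.

14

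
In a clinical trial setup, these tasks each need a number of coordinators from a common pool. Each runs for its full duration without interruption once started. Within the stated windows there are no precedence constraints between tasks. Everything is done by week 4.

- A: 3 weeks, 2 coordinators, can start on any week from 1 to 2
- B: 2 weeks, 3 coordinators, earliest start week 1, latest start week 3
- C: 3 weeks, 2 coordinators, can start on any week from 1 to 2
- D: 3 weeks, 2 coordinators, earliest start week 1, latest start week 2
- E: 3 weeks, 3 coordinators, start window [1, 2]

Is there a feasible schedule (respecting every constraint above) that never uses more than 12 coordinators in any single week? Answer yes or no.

yes

Schedule A@1, B@1, C@1, D@1, E@1: w1:12  w2:12  w3:9  w4:0 — peak 12 ≤ 12.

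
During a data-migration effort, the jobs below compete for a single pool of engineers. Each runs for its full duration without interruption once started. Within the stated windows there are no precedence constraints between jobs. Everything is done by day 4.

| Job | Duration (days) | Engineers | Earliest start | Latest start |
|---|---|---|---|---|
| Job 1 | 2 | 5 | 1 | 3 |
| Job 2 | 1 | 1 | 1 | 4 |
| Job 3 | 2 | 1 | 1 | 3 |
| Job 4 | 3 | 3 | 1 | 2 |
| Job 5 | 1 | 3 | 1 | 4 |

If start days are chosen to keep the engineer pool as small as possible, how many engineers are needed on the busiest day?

Early-start (Job 1@1, Job 2@1, Job 3@1, Job 4@1, Job 5@1) gives peak 13: d1:13  d2:9  d3:3  d4:0.
Shift Job 3→3, Job 4→2, Job 5→3.
Schedule Job 1@1, Job 2@1, Job 3@3, Job 4@2, Job 5@3: d1:6  d2:8  d3:7  d4:4 — peak 8.

8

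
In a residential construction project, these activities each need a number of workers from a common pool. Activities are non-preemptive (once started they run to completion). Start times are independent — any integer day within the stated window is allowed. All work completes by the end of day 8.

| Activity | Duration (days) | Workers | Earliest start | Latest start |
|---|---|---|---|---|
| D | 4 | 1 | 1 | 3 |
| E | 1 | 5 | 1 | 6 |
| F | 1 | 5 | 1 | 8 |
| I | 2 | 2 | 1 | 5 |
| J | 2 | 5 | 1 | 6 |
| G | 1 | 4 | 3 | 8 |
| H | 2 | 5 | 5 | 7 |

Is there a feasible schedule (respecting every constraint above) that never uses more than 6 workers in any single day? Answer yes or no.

Schedule D@1, E@1, F@2, I@5, J@3, G@5, H@7: d1:6  d2:6  d3:6  d4:6  d5:6  d6:2  d7:5  d8:5 — peak 6 ≤ 6.

yes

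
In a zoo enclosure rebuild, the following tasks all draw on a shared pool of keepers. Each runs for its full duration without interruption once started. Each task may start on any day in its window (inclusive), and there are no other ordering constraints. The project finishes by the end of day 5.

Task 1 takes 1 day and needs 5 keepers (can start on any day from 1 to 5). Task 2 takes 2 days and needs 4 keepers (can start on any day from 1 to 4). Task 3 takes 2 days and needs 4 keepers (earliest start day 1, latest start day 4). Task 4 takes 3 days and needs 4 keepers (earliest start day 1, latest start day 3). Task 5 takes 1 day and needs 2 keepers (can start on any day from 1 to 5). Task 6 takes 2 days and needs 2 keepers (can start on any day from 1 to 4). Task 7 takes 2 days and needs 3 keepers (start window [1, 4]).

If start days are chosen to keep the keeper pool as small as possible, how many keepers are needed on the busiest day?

10

Early-start (Task 1@1, Task 2@1, Task 3@1, Task 4@1, Task 5@1, Task 6@1, Task 7@1) gives peak 24: d1:24  d2:17  d3:4  d4:0  d5:0.
Shift Task 3→2, Task 4→3, Task 5→2, Task 6→3, Task 7→4.
Schedule Task 1@1, Task 2@1, Task 3@2, Task 4@3, Task 5@2, Task 6@3, Task 7@4: d1:9  d2:10  d3:10  d4:9  d5:7 — peak 10.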